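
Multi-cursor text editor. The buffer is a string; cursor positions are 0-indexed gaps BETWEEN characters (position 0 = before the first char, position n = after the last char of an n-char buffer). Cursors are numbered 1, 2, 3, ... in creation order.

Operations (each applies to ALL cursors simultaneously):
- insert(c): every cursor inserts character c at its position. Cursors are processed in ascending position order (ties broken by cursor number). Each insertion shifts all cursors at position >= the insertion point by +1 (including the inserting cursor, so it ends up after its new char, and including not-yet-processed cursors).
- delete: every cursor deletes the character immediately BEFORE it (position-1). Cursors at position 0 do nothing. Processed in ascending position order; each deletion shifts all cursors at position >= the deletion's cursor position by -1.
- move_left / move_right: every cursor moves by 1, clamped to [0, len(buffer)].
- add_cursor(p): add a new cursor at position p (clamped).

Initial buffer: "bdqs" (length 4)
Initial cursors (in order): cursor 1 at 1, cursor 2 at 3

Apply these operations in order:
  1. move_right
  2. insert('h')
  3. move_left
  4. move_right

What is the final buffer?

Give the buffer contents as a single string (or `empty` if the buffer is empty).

Answer: bdhqsh

Derivation:
After op 1 (move_right): buffer="bdqs" (len 4), cursors c1@2 c2@4, authorship ....
After op 2 (insert('h')): buffer="bdhqsh" (len 6), cursors c1@3 c2@6, authorship ..1..2
After op 3 (move_left): buffer="bdhqsh" (len 6), cursors c1@2 c2@5, authorship ..1..2
After op 4 (move_right): buffer="bdhqsh" (len 6), cursors c1@3 c2@6, authorship ..1..2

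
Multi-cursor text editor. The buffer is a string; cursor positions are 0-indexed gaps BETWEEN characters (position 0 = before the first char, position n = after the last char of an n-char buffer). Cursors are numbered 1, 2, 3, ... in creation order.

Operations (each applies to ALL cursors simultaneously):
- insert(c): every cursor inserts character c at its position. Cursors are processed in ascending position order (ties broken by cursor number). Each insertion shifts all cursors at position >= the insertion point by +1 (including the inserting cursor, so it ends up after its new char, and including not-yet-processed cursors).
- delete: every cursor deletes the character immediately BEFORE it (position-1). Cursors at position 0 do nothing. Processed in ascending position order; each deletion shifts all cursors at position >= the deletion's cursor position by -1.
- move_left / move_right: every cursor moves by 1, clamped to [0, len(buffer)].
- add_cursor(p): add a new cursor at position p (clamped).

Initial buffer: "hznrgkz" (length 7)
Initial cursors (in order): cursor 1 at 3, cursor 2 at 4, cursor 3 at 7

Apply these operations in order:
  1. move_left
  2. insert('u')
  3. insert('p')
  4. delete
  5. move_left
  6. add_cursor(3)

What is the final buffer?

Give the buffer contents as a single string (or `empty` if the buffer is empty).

Answer: hzunurgkuz

Derivation:
After op 1 (move_left): buffer="hznrgkz" (len 7), cursors c1@2 c2@3 c3@6, authorship .......
After op 2 (insert('u')): buffer="hzunurgkuz" (len 10), cursors c1@3 c2@5 c3@9, authorship ..1.2...3.
After op 3 (insert('p')): buffer="hzupnuprgkupz" (len 13), cursors c1@4 c2@7 c3@12, authorship ..11.22...33.
After op 4 (delete): buffer="hzunurgkuz" (len 10), cursors c1@3 c2@5 c3@9, authorship ..1.2...3.
After op 5 (move_left): buffer="hzunurgkuz" (len 10), cursors c1@2 c2@4 c3@8, authorship ..1.2...3.
After op 6 (add_cursor(3)): buffer="hzunurgkuz" (len 10), cursors c1@2 c4@3 c2@4 c3@8, authorship ..1.2...3.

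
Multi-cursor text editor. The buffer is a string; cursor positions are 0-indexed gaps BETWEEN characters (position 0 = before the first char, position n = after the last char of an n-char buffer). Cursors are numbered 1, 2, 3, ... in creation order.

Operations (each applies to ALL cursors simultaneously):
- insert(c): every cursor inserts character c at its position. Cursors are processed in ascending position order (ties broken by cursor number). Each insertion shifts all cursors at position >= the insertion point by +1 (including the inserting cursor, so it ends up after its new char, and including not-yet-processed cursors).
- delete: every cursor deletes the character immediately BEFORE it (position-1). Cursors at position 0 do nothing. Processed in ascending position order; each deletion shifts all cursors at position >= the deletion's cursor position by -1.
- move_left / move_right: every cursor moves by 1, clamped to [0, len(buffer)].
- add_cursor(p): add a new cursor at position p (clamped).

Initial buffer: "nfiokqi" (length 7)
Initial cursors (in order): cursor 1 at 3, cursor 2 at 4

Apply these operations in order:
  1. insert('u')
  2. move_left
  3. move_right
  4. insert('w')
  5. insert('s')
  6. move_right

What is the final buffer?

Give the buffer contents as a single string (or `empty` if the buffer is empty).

After op 1 (insert('u')): buffer="nfiuoukqi" (len 9), cursors c1@4 c2@6, authorship ...1.2...
After op 2 (move_left): buffer="nfiuoukqi" (len 9), cursors c1@3 c2@5, authorship ...1.2...
After op 3 (move_right): buffer="nfiuoukqi" (len 9), cursors c1@4 c2@6, authorship ...1.2...
After op 4 (insert('w')): buffer="nfiuwouwkqi" (len 11), cursors c1@5 c2@8, authorship ...11.22...
After op 5 (insert('s')): buffer="nfiuwsouwskqi" (len 13), cursors c1@6 c2@10, authorship ...111.222...
After op 6 (move_right): buffer="nfiuwsouwskqi" (len 13), cursors c1@7 c2@11, authorship ...111.222...

Answer: nfiuwsouwskqi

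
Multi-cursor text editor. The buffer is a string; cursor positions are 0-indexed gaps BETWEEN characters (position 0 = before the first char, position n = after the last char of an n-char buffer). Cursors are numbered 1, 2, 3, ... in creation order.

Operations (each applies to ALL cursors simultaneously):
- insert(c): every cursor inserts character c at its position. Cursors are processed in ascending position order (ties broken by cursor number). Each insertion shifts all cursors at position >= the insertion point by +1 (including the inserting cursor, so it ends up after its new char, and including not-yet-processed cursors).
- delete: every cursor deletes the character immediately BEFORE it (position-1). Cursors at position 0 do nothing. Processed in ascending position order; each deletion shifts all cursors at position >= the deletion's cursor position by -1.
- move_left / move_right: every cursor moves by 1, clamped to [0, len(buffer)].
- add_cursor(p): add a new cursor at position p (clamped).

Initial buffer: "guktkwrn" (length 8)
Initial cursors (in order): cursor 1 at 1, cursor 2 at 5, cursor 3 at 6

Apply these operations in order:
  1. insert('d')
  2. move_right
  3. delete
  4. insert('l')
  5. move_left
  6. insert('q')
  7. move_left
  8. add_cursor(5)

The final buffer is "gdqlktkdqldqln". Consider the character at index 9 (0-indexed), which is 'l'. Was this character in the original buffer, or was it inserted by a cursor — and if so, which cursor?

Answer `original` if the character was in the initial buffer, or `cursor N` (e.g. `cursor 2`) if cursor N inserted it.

After op 1 (insert('d')): buffer="gduktkdwdrn" (len 11), cursors c1@2 c2@7 c3@9, authorship .1....2.3..
After op 2 (move_right): buffer="gduktkdwdrn" (len 11), cursors c1@3 c2@8 c3@10, authorship .1....2.3..
After op 3 (delete): buffer="gdktkddn" (len 8), cursors c1@2 c2@6 c3@7, authorship .1...23.
After op 4 (insert('l')): buffer="gdlktkdldln" (len 11), cursors c1@3 c2@8 c3@10, authorship .11...2233.
After op 5 (move_left): buffer="gdlktkdldln" (len 11), cursors c1@2 c2@7 c3@9, authorship .11...2233.
After op 6 (insert('q')): buffer="gdqlktkdqldqln" (len 14), cursors c1@3 c2@9 c3@12, authorship .111...222333.
After op 7 (move_left): buffer="gdqlktkdqldqln" (len 14), cursors c1@2 c2@8 c3@11, authorship .111...222333.
After op 8 (add_cursor(5)): buffer="gdqlktkdqldqln" (len 14), cursors c1@2 c4@5 c2@8 c3@11, authorship .111...222333.
Authorship (.=original, N=cursor N): . 1 1 1 . . . 2 2 2 3 3 3 .
Index 9: author = 2

Answer: cursor 2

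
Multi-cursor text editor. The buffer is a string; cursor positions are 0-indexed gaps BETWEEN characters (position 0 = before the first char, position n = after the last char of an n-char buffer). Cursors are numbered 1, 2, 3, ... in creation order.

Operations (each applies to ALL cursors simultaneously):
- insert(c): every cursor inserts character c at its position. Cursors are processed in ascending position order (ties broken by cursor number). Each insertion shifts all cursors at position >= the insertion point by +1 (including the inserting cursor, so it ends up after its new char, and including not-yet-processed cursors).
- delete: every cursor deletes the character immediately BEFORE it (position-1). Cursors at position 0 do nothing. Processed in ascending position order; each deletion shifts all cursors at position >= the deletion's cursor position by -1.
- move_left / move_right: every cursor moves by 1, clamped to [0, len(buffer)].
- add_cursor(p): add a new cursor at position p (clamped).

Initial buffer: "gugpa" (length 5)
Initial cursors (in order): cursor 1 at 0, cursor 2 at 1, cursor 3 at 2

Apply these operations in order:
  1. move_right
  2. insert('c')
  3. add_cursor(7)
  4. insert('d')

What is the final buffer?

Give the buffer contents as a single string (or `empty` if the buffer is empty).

Answer: gcducdgcdpda

Derivation:
After op 1 (move_right): buffer="gugpa" (len 5), cursors c1@1 c2@2 c3@3, authorship .....
After op 2 (insert('c')): buffer="gcucgcpa" (len 8), cursors c1@2 c2@4 c3@6, authorship .1.2.3..
After op 3 (add_cursor(7)): buffer="gcucgcpa" (len 8), cursors c1@2 c2@4 c3@6 c4@7, authorship .1.2.3..
After op 4 (insert('d')): buffer="gcducdgcdpda" (len 12), cursors c1@3 c2@6 c3@9 c4@11, authorship .11.22.33.4.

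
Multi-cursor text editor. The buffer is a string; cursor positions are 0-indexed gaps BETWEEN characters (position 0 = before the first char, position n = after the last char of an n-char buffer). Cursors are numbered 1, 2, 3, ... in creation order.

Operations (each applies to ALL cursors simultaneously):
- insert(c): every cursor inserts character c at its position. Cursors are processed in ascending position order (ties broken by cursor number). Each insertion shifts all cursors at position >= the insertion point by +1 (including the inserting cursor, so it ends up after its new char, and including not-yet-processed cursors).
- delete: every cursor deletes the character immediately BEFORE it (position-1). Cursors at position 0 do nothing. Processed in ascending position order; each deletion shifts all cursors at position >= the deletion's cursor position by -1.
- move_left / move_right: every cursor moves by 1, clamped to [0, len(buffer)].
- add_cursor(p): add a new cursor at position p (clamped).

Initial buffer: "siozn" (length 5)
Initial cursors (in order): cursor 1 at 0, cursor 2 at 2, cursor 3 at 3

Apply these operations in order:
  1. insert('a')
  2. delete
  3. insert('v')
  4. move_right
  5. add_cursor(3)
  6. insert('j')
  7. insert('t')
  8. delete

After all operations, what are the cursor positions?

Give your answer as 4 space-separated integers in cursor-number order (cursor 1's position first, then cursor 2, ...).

Answer: 3 8 11 5

Derivation:
After op 1 (insert('a')): buffer="asiaoazn" (len 8), cursors c1@1 c2@4 c3@6, authorship 1..2.3..
After op 2 (delete): buffer="siozn" (len 5), cursors c1@0 c2@2 c3@3, authorship .....
After op 3 (insert('v')): buffer="vsivovzn" (len 8), cursors c1@1 c2@4 c3@6, authorship 1..2.3..
After op 4 (move_right): buffer="vsivovzn" (len 8), cursors c1@2 c2@5 c3@7, authorship 1..2.3..
After op 5 (add_cursor(3)): buffer="vsivovzn" (len 8), cursors c1@2 c4@3 c2@5 c3@7, authorship 1..2.3..
After op 6 (insert('j')): buffer="vsjijvojvzjn" (len 12), cursors c1@3 c4@5 c2@8 c3@11, authorship 1.1.42.23.3.
After op 7 (insert('t')): buffer="vsjtijtvojtvzjtn" (len 16), cursors c1@4 c4@7 c2@11 c3@15, authorship 1.11.442.223.33.
After op 8 (delete): buffer="vsjijvojvzjn" (len 12), cursors c1@3 c4@5 c2@8 c3@11, authorship 1.1.42.23.3.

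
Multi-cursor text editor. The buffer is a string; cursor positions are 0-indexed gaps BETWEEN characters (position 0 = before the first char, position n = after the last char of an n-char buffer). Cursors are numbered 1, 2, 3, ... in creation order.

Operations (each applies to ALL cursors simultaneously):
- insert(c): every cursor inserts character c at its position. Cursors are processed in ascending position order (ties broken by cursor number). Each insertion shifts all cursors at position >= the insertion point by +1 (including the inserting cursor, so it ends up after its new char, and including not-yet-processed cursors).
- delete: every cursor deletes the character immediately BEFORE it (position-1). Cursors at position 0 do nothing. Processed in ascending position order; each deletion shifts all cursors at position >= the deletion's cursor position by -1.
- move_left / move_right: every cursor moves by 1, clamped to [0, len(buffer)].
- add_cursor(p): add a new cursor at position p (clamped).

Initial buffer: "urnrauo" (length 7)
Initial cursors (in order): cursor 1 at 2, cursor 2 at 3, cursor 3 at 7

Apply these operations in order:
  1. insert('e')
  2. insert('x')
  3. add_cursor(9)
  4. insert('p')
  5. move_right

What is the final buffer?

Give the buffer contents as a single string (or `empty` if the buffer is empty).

Answer: urexpnexprapuoexp

Derivation:
After op 1 (insert('e')): buffer="urenerauoe" (len 10), cursors c1@3 c2@5 c3@10, authorship ..1.2....3
After op 2 (insert('x')): buffer="urexnexrauoex" (len 13), cursors c1@4 c2@7 c3@13, authorship ..11.22....33
After op 3 (add_cursor(9)): buffer="urexnexrauoex" (len 13), cursors c1@4 c2@7 c4@9 c3@13, authorship ..11.22....33
After op 4 (insert('p')): buffer="urexpnexprapuoexp" (len 17), cursors c1@5 c2@9 c4@12 c3@17, authorship ..111.222..4..333
After op 5 (move_right): buffer="urexpnexprapuoexp" (len 17), cursors c1@6 c2@10 c4@13 c3@17, authorship ..111.222..4..333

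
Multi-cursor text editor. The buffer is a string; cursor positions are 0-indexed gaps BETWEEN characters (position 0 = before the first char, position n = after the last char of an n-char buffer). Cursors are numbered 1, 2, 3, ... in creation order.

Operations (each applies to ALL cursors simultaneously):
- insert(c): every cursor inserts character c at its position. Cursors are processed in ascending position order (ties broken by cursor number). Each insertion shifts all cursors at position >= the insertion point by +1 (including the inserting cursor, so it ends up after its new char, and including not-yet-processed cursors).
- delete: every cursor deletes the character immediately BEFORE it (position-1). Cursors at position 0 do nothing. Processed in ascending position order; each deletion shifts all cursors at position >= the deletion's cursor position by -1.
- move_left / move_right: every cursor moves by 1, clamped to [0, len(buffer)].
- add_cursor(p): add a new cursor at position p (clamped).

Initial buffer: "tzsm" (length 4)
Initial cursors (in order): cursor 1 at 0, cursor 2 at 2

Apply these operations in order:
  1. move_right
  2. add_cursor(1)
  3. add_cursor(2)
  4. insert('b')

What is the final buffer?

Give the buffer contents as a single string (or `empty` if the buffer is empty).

Answer: tbbzbsbm

Derivation:
After op 1 (move_right): buffer="tzsm" (len 4), cursors c1@1 c2@3, authorship ....
After op 2 (add_cursor(1)): buffer="tzsm" (len 4), cursors c1@1 c3@1 c2@3, authorship ....
After op 3 (add_cursor(2)): buffer="tzsm" (len 4), cursors c1@1 c3@1 c4@2 c2@3, authorship ....
After op 4 (insert('b')): buffer="tbbzbsbm" (len 8), cursors c1@3 c3@3 c4@5 c2@7, authorship .13.4.2.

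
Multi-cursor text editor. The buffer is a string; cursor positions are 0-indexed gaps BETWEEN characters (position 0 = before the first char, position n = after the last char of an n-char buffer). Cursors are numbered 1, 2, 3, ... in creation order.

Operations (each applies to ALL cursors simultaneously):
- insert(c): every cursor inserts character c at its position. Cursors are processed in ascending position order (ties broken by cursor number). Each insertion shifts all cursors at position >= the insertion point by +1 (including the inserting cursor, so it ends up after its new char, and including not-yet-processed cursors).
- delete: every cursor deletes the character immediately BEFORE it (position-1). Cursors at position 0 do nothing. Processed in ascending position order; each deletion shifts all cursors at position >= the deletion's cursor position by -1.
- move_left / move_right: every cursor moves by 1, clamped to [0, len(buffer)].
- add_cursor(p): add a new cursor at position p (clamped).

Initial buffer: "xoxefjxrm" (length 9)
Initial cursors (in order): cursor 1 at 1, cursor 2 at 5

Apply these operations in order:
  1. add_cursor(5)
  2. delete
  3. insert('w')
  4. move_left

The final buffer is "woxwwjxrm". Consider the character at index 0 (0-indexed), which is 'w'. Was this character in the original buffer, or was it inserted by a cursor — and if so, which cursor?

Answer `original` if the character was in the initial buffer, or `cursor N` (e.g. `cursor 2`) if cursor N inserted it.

Answer: cursor 1

Derivation:
After op 1 (add_cursor(5)): buffer="xoxefjxrm" (len 9), cursors c1@1 c2@5 c3@5, authorship .........
After op 2 (delete): buffer="oxjxrm" (len 6), cursors c1@0 c2@2 c3@2, authorship ......
After op 3 (insert('w')): buffer="woxwwjxrm" (len 9), cursors c1@1 c2@5 c3@5, authorship 1..23....
After op 4 (move_left): buffer="woxwwjxrm" (len 9), cursors c1@0 c2@4 c3@4, authorship 1..23....
Authorship (.=original, N=cursor N): 1 . . 2 3 . . . .
Index 0: author = 1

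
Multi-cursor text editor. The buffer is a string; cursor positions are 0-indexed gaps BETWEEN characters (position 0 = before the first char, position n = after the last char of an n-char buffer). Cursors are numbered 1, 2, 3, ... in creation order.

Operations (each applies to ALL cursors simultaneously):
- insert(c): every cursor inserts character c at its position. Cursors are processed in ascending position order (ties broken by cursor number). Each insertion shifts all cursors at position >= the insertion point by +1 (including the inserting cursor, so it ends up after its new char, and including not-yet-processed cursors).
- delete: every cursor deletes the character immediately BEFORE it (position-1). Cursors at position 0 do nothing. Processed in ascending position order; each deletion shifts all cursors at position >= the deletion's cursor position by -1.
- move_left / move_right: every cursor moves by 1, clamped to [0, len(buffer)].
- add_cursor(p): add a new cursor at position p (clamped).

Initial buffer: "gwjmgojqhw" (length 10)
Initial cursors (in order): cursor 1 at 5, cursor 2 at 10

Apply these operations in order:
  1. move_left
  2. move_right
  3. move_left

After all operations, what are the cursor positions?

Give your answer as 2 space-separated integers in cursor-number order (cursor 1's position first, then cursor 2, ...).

Answer: 4 9

Derivation:
After op 1 (move_left): buffer="gwjmgojqhw" (len 10), cursors c1@4 c2@9, authorship ..........
After op 2 (move_right): buffer="gwjmgojqhw" (len 10), cursors c1@5 c2@10, authorship ..........
After op 3 (move_left): buffer="gwjmgojqhw" (len 10), cursors c1@4 c2@9, authorship ..........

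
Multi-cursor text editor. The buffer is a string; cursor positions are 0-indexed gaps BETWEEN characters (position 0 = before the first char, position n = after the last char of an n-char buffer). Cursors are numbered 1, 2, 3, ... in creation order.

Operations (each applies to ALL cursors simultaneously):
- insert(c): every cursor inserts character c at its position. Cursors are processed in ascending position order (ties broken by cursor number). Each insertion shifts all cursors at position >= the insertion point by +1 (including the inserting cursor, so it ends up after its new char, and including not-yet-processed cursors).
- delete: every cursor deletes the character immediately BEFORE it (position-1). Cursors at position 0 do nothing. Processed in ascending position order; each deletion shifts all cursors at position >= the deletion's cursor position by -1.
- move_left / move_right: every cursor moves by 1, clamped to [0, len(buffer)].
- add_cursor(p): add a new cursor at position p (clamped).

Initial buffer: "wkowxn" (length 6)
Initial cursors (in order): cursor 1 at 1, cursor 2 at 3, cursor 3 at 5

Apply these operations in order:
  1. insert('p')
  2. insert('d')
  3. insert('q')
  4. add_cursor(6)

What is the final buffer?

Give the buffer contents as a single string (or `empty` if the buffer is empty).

Answer: wpdqkopdqwxpdqn

Derivation:
After op 1 (insert('p')): buffer="wpkopwxpn" (len 9), cursors c1@2 c2@5 c3@8, authorship .1..2..3.
After op 2 (insert('d')): buffer="wpdkopdwxpdn" (len 12), cursors c1@3 c2@7 c3@11, authorship .11..22..33.
After op 3 (insert('q')): buffer="wpdqkopdqwxpdqn" (len 15), cursors c1@4 c2@9 c3@14, authorship .111..222..333.
After op 4 (add_cursor(6)): buffer="wpdqkopdqwxpdqn" (len 15), cursors c1@4 c4@6 c2@9 c3@14, authorship .111..222..333.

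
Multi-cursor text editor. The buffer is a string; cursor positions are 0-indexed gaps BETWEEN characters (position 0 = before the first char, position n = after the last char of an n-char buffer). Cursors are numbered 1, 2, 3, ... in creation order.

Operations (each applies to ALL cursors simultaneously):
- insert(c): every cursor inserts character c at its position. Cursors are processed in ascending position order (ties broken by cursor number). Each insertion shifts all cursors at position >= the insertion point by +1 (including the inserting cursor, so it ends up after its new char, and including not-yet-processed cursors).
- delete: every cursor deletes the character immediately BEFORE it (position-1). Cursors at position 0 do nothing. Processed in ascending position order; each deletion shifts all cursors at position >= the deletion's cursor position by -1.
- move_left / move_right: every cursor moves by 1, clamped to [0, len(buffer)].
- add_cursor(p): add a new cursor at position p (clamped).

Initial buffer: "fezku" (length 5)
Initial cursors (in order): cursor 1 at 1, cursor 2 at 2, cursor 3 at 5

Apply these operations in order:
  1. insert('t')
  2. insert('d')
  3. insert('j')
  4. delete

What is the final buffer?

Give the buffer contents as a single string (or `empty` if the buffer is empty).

Answer: ftdetdzkutd

Derivation:
After op 1 (insert('t')): buffer="ftetzkut" (len 8), cursors c1@2 c2@4 c3@8, authorship .1.2...3
After op 2 (insert('d')): buffer="ftdetdzkutd" (len 11), cursors c1@3 c2@6 c3@11, authorship .11.22...33
After op 3 (insert('j')): buffer="ftdjetdjzkutdj" (len 14), cursors c1@4 c2@8 c3@14, authorship .111.222...333
After op 4 (delete): buffer="ftdetdzkutd" (len 11), cursors c1@3 c2@6 c3@11, authorship .11.22...33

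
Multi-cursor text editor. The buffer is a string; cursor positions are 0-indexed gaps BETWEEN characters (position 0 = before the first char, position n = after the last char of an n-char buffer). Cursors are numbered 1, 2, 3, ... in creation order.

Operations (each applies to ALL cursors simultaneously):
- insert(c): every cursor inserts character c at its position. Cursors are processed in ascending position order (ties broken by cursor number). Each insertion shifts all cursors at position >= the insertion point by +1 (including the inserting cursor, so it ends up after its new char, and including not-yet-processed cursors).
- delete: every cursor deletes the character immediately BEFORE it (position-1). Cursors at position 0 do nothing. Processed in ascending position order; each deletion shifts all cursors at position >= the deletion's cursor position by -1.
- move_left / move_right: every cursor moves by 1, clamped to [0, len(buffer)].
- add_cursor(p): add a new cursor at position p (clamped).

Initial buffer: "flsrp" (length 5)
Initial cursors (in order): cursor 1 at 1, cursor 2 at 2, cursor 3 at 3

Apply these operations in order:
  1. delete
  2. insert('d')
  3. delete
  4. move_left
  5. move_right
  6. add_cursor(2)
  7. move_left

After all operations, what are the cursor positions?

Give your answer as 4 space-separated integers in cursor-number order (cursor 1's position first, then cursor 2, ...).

After op 1 (delete): buffer="rp" (len 2), cursors c1@0 c2@0 c3@0, authorship ..
After op 2 (insert('d')): buffer="dddrp" (len 5), cursors c1@3 c2@3 c3@3, authorship 123..
After op 3 (delete): buffer="rp" (len 2), cursors c1@0 c2@0 c3@0, authorship ..
After op 4 (move_left): buffer="rp" (len 2), cursors c1@0 c2@0 c3@0, authorship ..
After op 5 (move_right): buffer="rp" (len 2), cursors c1@1 c2@1 c3@1, authorship ..
After op 6 (add_cursor(2)): buffer="rp" (len 2), cursors c1@1 c2@1 c3@1 c4@2, authorship ..
After op 7 (move_left): buffer="rp" (len 2), cursors c1@0 c2@0 c3@0 c4@1, authorship ..

Answer: 0 0 0 1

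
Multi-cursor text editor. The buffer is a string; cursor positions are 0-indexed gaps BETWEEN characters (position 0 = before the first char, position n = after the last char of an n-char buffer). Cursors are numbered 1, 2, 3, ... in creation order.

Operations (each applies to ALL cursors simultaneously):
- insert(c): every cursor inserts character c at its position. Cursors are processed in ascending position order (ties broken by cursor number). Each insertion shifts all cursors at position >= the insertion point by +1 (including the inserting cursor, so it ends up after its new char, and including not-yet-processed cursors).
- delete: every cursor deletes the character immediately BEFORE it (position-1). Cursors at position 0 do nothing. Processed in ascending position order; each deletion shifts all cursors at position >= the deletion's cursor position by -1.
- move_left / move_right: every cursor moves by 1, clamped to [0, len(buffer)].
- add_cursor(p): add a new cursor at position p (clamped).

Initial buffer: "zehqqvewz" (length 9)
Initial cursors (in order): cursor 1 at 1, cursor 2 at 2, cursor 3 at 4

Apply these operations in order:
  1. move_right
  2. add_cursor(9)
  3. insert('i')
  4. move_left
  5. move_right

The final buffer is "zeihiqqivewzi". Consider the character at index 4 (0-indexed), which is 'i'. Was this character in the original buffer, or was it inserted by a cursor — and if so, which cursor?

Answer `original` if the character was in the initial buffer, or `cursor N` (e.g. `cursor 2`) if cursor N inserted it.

Answer: cursor 2

Derivation:
After op 1 (move_right): buffer="zehqqvewz" (len 9), cursors c1@2 c2@3 c3@5, authorship .........
After op 2 (add_cursor(9)): buffer="zehqqvewz" (len 9), cursors c1@2 c2@3 c3@5 c4@9, authorship .........
After op 3 (insert('i')): buffer="zeihiqqivewzi" (len 13), cursors c1@3 c2@5 c3@8 c4@13, authorship ..1.2..3....4
After op 4 (move_left): buffer="zeihiqqivewzi" (len 13), cursors c1@2 c2@4 c3@7 c4@12, authorship ..1.2..3....4
After op 5 (move_right): buffer="zeihiqqivewzi" (len 13), cursors c1@3 c2@5 c3@8 c4@13, authorship ..1.2..3....4
Authorship (.=original, N=cursor N): . . 1 . 2 . . 3 . . . . 4
Index 4: author = 2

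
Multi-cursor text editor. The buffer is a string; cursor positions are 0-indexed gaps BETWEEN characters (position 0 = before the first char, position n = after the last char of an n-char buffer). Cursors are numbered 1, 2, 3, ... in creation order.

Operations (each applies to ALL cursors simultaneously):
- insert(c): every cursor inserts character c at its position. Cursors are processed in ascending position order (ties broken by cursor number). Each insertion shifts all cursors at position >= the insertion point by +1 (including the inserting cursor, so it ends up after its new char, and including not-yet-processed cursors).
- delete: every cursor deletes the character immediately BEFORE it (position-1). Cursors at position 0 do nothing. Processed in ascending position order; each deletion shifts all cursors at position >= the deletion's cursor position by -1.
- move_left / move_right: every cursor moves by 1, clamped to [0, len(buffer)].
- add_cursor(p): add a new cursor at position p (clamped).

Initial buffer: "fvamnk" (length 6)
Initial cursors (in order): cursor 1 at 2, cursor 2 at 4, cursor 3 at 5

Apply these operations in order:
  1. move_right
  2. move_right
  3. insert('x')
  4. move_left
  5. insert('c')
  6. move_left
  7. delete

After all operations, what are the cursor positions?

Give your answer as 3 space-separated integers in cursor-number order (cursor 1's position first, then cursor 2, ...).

Answer: 3 7 7

Derivation:
After op 1 (move_right): buffer="fvamnk" (len 6), cursors c1@3 c2@5 c3@6, authorship ......
After op 2 (move_right): buffer="fvamnk" (len 6), cursors c1@4 c2@6 c3@6, authorship ......
After op 3 (insert('x')): buffer="fvamxnkxx" (len 9), cursors c1@5 c2@9 c3@9, authorship ....1..23
After op 4 (move_left): buffer="fvamxnkxx" (len 9), cursors c1@4 c2@8 c3@8, authorship ....1..23
After op 5 (insert('c')): buffer="fvamcxnkxccx" (len 12), cursors c1@5 c2@11 c3@11, authorship ....11..2233
After op 6 (move_left): buffer="fvamcxnkxccx" (len 12), cursors c1@4 c2@10 c3@10, authorship ....11..2233
After op 7 (delete): buffer="fvacxnkcx" (len 9), cursors c1@3 c2@7 c3@7, authorship ...11..33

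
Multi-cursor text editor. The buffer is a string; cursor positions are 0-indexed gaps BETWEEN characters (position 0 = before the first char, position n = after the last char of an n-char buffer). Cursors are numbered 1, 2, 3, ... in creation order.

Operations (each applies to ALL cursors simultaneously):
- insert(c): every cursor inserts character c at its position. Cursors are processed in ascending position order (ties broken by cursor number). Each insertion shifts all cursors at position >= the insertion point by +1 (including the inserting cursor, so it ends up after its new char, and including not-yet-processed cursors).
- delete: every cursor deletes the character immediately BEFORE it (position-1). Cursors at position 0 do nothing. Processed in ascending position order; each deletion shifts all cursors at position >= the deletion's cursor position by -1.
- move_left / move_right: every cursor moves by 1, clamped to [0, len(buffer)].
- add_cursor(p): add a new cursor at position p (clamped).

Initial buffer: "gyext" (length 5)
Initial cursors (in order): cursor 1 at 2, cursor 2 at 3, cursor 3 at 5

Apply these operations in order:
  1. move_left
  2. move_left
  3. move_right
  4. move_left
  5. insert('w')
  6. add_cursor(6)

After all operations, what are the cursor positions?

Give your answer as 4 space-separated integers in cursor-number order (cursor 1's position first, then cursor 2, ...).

Answer: 1 3 6 6

Derivation:
After op 1 (move_left): buffer="gyext" (len 5), cursors c1@1 c2@2 c3@4, authorship .....
After op 2 (move_left): buffer="gyext" (len 5), cursors c1@0 c2@1 c3@3, authorship .....
After op 3 (move_right): buffer="gyext" (len 5), cursors c1@1 c2@2 c3@4, authorship .....
After op 4 (move_left): buffer="gyext" (len 5), cursors c1@0 c2@1 c3@3, authorship .....
After op 5 (insert('w')): buffer="wgwyewxt" (len 8), cursors c1@1 c2@3 c3@6, authorship 1.2..3..
After op 6 (add_cursor(6)): buffer="wgwyewxt" (len 8), cursors c1@1 c2@3 c3@6 c4@6, authorship 1.2..3..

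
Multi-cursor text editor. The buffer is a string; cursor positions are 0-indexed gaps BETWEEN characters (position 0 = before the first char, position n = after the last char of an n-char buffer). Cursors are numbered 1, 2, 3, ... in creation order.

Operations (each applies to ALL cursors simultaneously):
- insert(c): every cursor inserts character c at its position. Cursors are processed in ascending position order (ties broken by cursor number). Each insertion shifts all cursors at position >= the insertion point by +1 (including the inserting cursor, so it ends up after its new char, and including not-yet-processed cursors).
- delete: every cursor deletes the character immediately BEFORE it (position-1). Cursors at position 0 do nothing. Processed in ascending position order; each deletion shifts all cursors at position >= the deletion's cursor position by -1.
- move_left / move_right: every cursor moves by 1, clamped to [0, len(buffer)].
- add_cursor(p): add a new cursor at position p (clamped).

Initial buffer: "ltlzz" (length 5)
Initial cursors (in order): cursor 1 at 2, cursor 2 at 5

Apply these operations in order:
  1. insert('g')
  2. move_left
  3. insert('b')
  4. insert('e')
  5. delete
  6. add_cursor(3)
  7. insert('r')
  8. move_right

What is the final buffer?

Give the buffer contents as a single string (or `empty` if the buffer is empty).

After op 1 (insert('g')): buffer="ltglzzg" (len 7), cursors c1@3 c2@7, authorship ..1...2
After op 2 (move_left): buffer="ltglzzg" (len 7), cursors c1@2 c2@6, authorship ..1...2
After op 3 (insert('b')): buffer="ltbglzzbg" (len 9), cursors c1@3 c2@8, authorship ..11...22
After op 4 (insert('e')): buffer="ltbeglzzbeg" (len 11), cursors c1@4 c2@10, authorship ..111...222
After op 5 (delete): buffer="ltbglzzbg" (len 9), cursors c1@3 c2@8, authorship ..11...22
After op 6 (add_cursor(3)): buffer="ltbglzzbg" (len 9), cursors c1@3 c3@3 c2@8, authorship ..11...22
After op 7 (insert('r')): buffer="ltbrrglzzbrg" (len 12), cursors c1@5 c3@5 c2@11, authorship ..1131...222
After op 8 (move_right): buffer="ltbrrglzzbrg" (len 12), cursors c1@6 c3@6 c2@12, authorship ..1131...222

Answer: ltbrrglzzbrg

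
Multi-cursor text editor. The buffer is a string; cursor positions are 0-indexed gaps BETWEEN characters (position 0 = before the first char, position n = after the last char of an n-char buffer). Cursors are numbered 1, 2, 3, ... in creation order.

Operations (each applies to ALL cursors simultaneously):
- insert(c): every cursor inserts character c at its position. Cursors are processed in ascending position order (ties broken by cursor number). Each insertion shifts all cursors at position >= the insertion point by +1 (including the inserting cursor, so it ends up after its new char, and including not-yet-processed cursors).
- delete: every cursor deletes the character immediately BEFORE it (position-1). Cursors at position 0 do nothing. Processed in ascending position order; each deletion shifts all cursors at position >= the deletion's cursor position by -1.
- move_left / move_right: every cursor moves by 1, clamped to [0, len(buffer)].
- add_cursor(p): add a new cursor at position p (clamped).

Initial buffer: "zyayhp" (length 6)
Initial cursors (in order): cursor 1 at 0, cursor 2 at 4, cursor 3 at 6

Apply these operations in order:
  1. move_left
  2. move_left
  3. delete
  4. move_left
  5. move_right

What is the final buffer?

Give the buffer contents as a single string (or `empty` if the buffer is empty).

Answer: zahp

Derivation:
After op 1 (move_left): buffer="zyayhp" (len 6), cursors c1@0 c2@3 c3@5, authorship ......
After op 2 (move_left): buffer="zyayhp" (len 6), cursors c1@0 c2@2 c3@4, authorship ......
After op 3 (delete): buffer="zahp" (len 4), cursors c1@0 c2@1 c3@2, authorship ....
After op 4 (move_left): buffer="zahp" (len 4), cursors c1@0 c2@0 c3@1, authorship ....
After op 5 (move_right): buffer="zahp" (len 4), cursors c1@1 c2@1 c3@2, authorship ....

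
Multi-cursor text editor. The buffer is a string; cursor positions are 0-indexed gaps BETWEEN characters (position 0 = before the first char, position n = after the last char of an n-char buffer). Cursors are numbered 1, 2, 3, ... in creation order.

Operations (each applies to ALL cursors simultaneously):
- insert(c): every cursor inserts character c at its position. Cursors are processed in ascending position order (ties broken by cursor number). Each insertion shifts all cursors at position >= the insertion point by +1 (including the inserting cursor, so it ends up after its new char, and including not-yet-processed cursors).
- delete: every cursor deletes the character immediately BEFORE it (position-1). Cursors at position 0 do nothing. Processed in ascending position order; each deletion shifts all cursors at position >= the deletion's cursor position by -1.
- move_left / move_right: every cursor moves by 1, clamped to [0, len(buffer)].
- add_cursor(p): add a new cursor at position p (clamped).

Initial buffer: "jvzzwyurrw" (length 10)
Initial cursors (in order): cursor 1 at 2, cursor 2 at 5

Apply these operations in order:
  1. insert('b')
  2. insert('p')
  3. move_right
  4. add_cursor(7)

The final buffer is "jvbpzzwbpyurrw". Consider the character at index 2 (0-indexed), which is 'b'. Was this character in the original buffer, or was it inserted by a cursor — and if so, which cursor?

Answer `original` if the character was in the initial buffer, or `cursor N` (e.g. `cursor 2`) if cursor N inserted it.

After op 1 (insert('b')): buffer="jvbzzwbyurrw" (len 12), cursors c1@3 c2@7, authorship ..1...2.....
After op 2 (insert('p')): buffer="jvbpzzwbpyurrw" (len 14), cursors c1@4 c2@9, authorship ..11...22.....
After op 3 (move_right): buffer="jvbpzzwbpyurrw" (len 14), cursors c1@5 c2@10, authorship ..11...22.....
After op 4 (add_cursor(7)): buffer="jvbpzzwbpyurrw" (len 14), cursors c1@5 c3@7 c2@10, authorship ..11...22.....
Authorship (.=original, N=cursor N): . . 1 1 . . . 2 2 . . . . .
Index 2: author = 1

Answer: cursor 1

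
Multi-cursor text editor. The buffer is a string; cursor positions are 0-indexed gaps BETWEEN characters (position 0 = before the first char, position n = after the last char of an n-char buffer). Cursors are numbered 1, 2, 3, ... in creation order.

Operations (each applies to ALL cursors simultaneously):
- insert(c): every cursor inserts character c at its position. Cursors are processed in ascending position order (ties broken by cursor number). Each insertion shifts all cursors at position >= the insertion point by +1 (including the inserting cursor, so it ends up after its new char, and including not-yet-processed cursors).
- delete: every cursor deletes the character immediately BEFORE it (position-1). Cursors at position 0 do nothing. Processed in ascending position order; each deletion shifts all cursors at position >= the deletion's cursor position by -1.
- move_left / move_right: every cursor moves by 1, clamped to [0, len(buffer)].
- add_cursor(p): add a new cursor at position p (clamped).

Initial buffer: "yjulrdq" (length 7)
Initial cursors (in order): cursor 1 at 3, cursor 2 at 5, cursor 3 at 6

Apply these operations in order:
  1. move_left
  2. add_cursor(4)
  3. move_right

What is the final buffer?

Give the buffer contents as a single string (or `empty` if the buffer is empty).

Answer: yjulrdq

Derivation:
After op 1 (move_left): buffer="yjulrdq" (len 7), cursors c1@2 c2@4 c3@5, authorship .......
After op 2 (add_cursor(4)): buffer="yjulrdq" (len 7), cursors c1@2 c2@4 c4@4 c3@5, authorship .......
After op 3 (move_right): buffer="yjulrdq" (len 7), cursors c1@3 c2@5 c4@5 c3@6, authorship .......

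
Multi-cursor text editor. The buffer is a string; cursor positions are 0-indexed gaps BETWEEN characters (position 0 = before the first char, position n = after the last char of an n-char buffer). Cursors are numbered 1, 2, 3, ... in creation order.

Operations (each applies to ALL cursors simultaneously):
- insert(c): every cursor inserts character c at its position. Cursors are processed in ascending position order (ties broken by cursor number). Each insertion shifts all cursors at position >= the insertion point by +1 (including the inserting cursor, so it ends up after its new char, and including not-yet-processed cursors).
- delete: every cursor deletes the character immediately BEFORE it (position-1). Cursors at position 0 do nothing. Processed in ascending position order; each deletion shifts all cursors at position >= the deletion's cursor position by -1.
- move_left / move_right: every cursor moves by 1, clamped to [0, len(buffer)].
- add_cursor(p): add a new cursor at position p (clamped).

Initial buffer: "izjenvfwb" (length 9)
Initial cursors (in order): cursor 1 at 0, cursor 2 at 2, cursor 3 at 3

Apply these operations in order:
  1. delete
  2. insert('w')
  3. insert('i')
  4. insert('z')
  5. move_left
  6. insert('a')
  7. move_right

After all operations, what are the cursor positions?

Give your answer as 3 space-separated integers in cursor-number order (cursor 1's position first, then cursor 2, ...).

After op 1 (delete): buffer="ienvfwb" (len 7), cursors c1@0 c2@1 c3@1, authorship .......
After op 2 (insert('w')): buffer="wiwwenvfwb" (len 10), cursors c1@1 c2@4 c3@4, authorship 1.23......
After op 3 (insert('i')): buffer="wiiwwiienvfwb" (len 13), cursors c1@2 c2@7 c3@7, authorship 11.2323......
After op 4 (insert('z')): buffer="wiziwwiizzenvfwb" (len 16), cursors c1@3 c2@10 c3@10, authorship 111.232323......
After op 5 (move_left): buffer="wiziwwiizzenvfwb" (len 16), cursors c1@2 c2@9 c3@9, authorship 111.232323......
After op 6 (insert('a')): buffer="wiaziwwiizaazenvfwb" (len 19), cursors c1@3 c2@12 c3@12, authorship 1111.23232233......
After op 7 (move_right): buffer="wiaziwwiizaazenvfwb" (len 19), cursors c1@4 c2@13 c3@13, authorship 1111.23232233......

Answer: 4 13 13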